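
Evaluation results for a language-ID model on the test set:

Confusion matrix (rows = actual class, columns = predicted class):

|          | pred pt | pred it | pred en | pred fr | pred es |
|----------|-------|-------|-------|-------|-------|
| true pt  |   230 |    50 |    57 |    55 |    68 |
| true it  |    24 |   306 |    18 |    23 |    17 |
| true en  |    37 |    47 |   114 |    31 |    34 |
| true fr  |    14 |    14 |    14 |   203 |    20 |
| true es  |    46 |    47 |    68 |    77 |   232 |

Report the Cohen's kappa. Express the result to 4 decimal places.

0.4831

Observed agreement pₒ = trace/N = 1085/1846 = 0.58776
Expected agreement pₑ = Σ (rowᵢ·colᵢ)/N² = (460·351 + 388·464 + 263·271 + 265·389 + 470·371)/1846² = 0.20255
κ = (pₒ − pₑ)/(1 − pₑ) = (0.58776 − 0.20255)/(1 − 0.20255) = 0.4831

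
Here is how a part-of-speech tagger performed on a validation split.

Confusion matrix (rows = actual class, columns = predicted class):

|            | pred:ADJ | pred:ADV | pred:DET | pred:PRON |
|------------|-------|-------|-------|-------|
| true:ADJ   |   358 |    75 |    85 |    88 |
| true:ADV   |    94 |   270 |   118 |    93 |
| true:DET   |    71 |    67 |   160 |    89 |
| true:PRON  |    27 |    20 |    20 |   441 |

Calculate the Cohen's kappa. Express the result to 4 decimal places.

Observed agreement pₒ = trace/N = 1229/2076 = 0.59200
Expected agreement pₑ = Σ (rowᵢ·colᵢ)/N² = (606·550 + 575·432 + 387·383 + 508·711)/2076² = 0.25317
κ = (pₒ − pₑ)/(1 − pₑ) = (0.59200 − 0.25317)/(1 − 0.25317) = 0.4537

0.4537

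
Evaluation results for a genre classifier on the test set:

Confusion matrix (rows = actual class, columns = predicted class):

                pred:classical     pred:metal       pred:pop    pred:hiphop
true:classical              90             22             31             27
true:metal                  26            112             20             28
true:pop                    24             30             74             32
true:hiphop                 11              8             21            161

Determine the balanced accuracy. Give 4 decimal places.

0.5988

Balanced accuracy = mean of per-class recall.
  classical: recall = 90/170 = 0.52941
  metal: recall = 112/186 = 0.60215
  pop: recall = 74/160 = 0.46250
  hiphop: recall = 161/201 = 0.80100
Mean = (0.52941 + 0.60215 + 0.46250 + 0.80100) / 4 = 0.5988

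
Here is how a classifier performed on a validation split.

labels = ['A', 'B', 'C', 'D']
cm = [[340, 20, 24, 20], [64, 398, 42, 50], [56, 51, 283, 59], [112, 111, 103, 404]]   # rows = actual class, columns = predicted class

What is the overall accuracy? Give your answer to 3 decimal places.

0.667

Accuracy = trace / total = (340+398+283+404=1425) / 2137 = 1425/2137 = 0.667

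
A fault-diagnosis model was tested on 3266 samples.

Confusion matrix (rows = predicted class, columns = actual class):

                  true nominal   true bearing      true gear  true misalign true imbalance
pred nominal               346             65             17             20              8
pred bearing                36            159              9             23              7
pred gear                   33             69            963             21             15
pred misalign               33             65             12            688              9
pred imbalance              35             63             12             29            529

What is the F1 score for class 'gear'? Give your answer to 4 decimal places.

0.9111

F1 score = 2·TP/(2·TP+FP+FN).
gear: TP=963, FP=33+69+21+15=138, FN=17+9+12+12=50 → 1926/2114 = 0.91107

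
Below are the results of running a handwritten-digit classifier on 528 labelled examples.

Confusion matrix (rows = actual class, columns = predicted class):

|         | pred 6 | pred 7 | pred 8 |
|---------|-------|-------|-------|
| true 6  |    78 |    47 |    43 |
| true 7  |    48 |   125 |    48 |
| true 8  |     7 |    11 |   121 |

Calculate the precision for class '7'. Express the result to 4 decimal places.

Take TP from the diagonal, FP from the rest of the '7' prediction marginal, FN from the rest of the '7' actual marginal.
precision = TP/(TP+FP).
7: TP=125, FP=47+11=58 → 125/183 = 0.68306

0.6831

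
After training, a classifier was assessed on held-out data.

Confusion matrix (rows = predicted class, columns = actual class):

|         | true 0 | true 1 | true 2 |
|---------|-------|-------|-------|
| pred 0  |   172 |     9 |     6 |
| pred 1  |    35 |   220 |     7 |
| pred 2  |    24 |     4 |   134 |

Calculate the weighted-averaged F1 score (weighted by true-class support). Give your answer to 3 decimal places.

0.859

Per-class F1 score (2·TP/(2·TP+FP+FN)):
  0: TP=172, FP=9+6=15, FN=35+24=59 → 344/418 = 0.8230
  1: TP=220, FP=35+7=42, FN=9+4=13 → 440/495 = 0.8889
  2: TP=134, FP=24+4=28, FN=6+7=13 → 268/309 = 0.8673
Weighted-F1 score = Σ (supportᵢ/N)·F1 scoreᵢ with N=611: (231/611)·0.8230 + (233/611)·0.8889 + (147/611)·0.8673 = 0.859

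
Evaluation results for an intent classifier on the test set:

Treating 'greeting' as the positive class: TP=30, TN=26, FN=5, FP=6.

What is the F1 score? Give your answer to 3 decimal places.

0.845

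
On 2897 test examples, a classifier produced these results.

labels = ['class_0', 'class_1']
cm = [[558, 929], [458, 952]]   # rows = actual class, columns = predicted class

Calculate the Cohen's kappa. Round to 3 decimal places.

Observed agreement pₒ = trace/N = 1510/2897 = 0.5212
Expected agreement pₑ = Σ (rowᵢ·colᵢ)/N² = (1487·1016 + 1410·1881)/2897² = 0.4960
κ = (pₒ − pₑ)/(1 − pₑ) = (0.5212 − 0.4960)/(1 − 0.4960) = 0.050

0.050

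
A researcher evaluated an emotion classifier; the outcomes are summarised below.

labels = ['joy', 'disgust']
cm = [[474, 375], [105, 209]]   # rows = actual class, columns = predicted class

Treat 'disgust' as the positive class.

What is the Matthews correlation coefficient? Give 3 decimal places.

0.199

MCC = (TP·TN − FP·FN) / √((TP+FP)(TP+FN)(TN+FP)(TN+FN))
Numerator = 209·474 − 375·105 = 59691
Denominator = √(584·314·849·579) = √90142323696 = 300237.1125
MCC = 59691 / 300237.1125 = 0.199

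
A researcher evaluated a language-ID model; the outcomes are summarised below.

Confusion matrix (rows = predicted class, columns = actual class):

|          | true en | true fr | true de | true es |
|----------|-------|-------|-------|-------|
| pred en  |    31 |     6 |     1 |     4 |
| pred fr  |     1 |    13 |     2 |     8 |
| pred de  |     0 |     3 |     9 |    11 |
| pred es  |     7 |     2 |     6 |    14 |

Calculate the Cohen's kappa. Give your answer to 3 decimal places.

0.411

Observed agreement pₒ = trace/N = 67/118 = 0.5678
Expected agreement pₑ = Σ (rowᵢ·colᵢ)/N² = (39·42 + 24·24 + 18·23 + 37·29)/118² = 0.2658
κ = (pₒ − pₑ)/(1 − pₑ) = (0.5678 − 0.2658)/(1 − 0.2658) = 0.411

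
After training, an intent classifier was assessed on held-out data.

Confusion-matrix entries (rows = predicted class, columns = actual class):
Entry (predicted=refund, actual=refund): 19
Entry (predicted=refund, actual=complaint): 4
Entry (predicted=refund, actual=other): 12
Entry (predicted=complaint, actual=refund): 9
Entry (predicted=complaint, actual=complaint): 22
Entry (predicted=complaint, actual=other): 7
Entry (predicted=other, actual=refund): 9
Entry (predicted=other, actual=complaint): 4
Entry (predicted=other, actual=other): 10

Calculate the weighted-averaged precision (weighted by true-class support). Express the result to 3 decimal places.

Per-class precision (TP/(TP+FP)):
  refund: TP=19, FP=4+12=16 → 19/35 = 0.5429
  complaint: TP=22, FP=9+7=16 → 22/38 = 0.5789
  other: TP=10, FP=9+4=13 → 10/23 = 0.4348
Weighted-precision = Σ (supportᵢ/N)·precisionᵢ with N=96: (37/96)·0.5429 + (30/96)·0.5789 + (29/96)·0.4348 = 0.521

0.521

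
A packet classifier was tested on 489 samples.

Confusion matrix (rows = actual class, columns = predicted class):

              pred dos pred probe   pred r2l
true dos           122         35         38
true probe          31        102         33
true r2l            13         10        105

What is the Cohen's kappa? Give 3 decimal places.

0.510

Observed agreement pₒ = trace/N = 329/489 = 0.6728
Expected agreement pₑ = Σ (rowᵢ·colᵢ)/N² = (195·166 + 166·147 + 128·176)/489² = 0.3316
κ = (pₒ − pₑ)/(1 − pₑ) = (0.6728 − 0.3316)/(1 − 0.3316) = 0.510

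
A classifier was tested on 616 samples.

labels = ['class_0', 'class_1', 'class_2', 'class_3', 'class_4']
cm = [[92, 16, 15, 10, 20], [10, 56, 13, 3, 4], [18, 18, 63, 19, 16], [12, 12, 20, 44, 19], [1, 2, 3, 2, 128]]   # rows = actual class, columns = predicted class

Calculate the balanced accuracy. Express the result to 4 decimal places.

Balanced accuracy = mean of per-class recall.
  class_0: recall = 92/153 = 0.60131
  class_1: recall = 56/86 = 0.65116
  class_2: recall = 63/134 = 0.47015
  class_3: recall = 44/107 = 0.41121
  class_4: recall = 128/136 = 0.94118
Mean = (0.60131 + 0.65116 + 0.47015 + 0.41121 + 0.94118) / 5 = 0.6150

0.6150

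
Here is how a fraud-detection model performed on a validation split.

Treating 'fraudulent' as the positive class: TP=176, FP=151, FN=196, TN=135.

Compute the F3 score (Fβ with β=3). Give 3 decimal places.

Fβ = (1+β²)·TP / ((1+β²)·TP + β²·FN + FP), with β²=9
= 10·176 / (10·176 + 9·196 + 151) = 0.479

0.479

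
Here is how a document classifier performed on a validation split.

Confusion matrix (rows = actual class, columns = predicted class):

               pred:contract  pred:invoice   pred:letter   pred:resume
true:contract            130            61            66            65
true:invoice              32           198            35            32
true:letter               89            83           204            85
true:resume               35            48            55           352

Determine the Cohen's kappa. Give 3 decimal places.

0.411

Observed agreement pₒ = trace/N = 884/1570 = 0.5631
Expected agreement pₑ = Σ (rowᵢ·colᵢ)/N² = (322·286 + 297·390 + 461·360 + 490·534)/1570² = 0.2578
κ = (pₒ − pₑ)/(1 − pₑ) = (0.5631 − 0.2578)/(1 − 0.2578) = 0.411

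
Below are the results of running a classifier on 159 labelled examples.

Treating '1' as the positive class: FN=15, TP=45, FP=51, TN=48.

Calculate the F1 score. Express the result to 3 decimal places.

0.577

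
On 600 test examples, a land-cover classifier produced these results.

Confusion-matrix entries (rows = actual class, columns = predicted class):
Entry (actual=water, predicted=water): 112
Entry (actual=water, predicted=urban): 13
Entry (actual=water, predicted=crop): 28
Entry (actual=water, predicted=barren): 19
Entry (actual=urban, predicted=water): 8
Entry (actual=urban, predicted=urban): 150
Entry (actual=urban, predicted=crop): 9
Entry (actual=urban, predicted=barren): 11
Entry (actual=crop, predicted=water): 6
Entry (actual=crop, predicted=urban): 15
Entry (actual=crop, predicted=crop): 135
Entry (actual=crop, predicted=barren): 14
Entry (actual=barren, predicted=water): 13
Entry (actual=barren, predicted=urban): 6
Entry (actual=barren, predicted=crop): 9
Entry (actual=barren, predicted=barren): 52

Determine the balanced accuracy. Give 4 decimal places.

Balanced accuracy = mean of per-class recall.
  water: recall = 112/172 = 0.65116
  urban: recall = 150/178 = 0.84270
  crop: recall = 135/170 = 0.79412
  barren: recall = 52/80 = 0.65000
Mean = (0.65116 + 0.84270 + 0.79412 + 0.65000) / 4 = 0.7345

0.7345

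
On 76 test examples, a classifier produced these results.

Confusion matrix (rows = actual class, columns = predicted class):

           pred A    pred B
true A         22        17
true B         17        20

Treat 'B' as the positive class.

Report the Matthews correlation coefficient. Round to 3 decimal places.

MCC = (TP·TN − FP·FN) / √((TP+FP)(TP+FN)(TN+FP)(TN+FN))
Numerator = 20·22 − 17·17 = 151
Denominator = √(37·37·39·39) = √2082249 = 1443.0000
MCC = 151 / 1443.0000 = 0.105

0.105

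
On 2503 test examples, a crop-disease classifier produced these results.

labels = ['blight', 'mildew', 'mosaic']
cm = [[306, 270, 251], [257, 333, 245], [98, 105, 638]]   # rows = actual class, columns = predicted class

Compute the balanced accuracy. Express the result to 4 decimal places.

Balanced accuracy = mean of per-class recall.
  blight: recall = 306/827 = 0.37001
  mildew: recall = 333/835 = 0.39880
  mosaic: recall = 638/841 = 0.75862
Mean = (0.37001 + 0.39880 + 0.75862) / 3 = 0.5091

0.5091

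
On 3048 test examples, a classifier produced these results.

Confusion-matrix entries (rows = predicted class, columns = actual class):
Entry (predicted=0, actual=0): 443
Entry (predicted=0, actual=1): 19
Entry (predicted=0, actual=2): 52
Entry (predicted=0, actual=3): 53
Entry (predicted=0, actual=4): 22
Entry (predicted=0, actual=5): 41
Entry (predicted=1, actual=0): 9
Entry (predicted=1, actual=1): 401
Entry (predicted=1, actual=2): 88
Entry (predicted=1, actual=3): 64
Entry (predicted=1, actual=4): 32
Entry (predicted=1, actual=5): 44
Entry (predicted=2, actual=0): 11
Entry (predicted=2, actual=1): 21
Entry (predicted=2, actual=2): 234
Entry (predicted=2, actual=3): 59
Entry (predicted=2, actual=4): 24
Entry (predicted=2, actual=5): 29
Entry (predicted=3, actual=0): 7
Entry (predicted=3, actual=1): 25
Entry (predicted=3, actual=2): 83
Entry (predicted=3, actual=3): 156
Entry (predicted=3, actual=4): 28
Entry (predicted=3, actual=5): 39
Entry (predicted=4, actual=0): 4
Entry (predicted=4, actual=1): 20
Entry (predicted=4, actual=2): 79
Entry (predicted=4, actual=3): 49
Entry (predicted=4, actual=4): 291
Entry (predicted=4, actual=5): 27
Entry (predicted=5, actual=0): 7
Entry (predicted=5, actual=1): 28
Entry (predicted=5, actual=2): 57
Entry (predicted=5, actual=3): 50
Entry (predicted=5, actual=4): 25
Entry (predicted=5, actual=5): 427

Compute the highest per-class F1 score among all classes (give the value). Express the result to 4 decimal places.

0.7975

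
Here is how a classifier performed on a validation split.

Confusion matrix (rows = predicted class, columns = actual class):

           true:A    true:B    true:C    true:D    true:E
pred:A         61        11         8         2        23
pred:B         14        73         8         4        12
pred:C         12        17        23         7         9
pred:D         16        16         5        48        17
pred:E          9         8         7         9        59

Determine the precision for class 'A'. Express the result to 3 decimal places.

0.581

One-vs-rest for 'A': TP = diagonal; FP = other classes predicted 'A'; FN = 'A' predicted as other.
precision = TP/(TP+FP).
A: TP=61, FP=11+8+2+23=44 → 61/105 = 0.5810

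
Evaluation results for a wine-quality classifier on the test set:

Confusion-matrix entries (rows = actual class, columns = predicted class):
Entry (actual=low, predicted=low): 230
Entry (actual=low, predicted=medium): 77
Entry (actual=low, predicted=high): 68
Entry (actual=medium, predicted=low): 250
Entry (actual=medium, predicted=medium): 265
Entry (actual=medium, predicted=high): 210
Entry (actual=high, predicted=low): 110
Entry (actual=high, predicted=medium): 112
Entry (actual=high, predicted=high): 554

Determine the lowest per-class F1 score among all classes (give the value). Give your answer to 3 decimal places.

0.450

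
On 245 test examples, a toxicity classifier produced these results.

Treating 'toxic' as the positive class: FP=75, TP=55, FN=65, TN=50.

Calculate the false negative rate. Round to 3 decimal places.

FNR = FN/(FN+TP) = 65/(65+55) = 0.542

0.542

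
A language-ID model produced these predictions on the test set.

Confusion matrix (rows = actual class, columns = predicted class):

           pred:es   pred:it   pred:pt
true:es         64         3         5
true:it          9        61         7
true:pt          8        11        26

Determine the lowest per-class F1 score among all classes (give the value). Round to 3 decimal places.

Per-class F1 score (2·TP/(2·TP+FP+FN)):
  es: TP=64, FP=9+8=17, FN=3+5=8 → 128/153 = 0.8366
  it: TP=61, FP=3+11=14, FN=9+7=16 → 122/152 = 0.8026
  pt: TP=26, FP=5+7=12, FN=8+11=19 → 52/83 = 0.6265
Lowest is class 'pt' with F1 score = 0.627.

0.627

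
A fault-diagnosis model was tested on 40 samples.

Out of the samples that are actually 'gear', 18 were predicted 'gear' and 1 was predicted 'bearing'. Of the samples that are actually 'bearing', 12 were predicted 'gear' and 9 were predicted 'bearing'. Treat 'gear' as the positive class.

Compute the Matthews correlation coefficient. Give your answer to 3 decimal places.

0.434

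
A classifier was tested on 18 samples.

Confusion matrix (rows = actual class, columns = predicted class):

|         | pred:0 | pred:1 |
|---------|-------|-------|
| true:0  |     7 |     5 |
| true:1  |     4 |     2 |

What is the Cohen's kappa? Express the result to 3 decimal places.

-0.080

Observed agreement pₒ = trace/N = 9/18 = 0.5000
Expected agreement pₑ = Σ (rowᵢ·colᵢ)/N² = (12·11 + 6·7)/18² = 0.5370
κ = (pₒ − pₑ)/(1 − pₑ) = (0.5000 − 0.5370)/(1 − 0.5370) = -0.080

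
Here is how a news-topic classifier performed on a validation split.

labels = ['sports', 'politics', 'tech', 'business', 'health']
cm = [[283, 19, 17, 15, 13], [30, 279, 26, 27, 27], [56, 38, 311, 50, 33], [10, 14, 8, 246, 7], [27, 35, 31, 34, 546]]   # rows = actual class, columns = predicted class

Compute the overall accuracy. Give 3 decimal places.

0.763

Accuracy = trace / total = (283+279+311+246+546=1665) / 2182 = 1665/2182 = 0.763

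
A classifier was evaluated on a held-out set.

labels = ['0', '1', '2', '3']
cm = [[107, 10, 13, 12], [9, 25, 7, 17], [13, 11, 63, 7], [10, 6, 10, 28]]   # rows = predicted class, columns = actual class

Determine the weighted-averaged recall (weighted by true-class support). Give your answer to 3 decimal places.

Per-class recall (TP/(TP+FN)):
  0: TP=107, FN=9+13+10=32 → 107/139 = 0.7698
  1: TP=25, FN=10+11+6=27 → 25/52 = 0.4808
  2: TP=63, FN=13+7+10=30 → 63/93 = 0.6774
  3: TP=28, FN=12+17+7=36 → 28/64 = 0.4375
Weighted-recall = Σ (supportᵢ/N)·recallᵢ with N=348: (139/348)·0.7698 + (52/348)·0.4808 + (93/348)·0.6774 + (64/348)·0.4375 = 0.641

0.641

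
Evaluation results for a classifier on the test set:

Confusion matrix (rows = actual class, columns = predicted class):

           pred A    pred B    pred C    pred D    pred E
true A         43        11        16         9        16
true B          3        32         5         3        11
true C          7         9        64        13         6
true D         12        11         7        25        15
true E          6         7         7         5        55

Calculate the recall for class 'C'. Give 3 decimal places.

0.646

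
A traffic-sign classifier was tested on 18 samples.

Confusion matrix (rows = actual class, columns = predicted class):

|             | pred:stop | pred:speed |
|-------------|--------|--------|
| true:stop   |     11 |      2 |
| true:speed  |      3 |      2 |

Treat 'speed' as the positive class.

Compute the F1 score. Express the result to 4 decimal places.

Precision = TP/(TP+FP) = 2/4 = 0.5000
Recall = TP/(TP+FN) = 2/5 = 0.4000
F1 = 2·TP/(2·TP+FP+FN) = 4/9 = 0.4444

0.4444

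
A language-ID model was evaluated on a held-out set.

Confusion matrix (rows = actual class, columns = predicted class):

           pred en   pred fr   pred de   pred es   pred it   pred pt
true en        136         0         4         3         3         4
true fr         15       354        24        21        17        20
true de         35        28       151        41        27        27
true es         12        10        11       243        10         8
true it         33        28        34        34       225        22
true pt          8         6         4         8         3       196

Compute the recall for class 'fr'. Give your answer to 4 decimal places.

Treat 'fr' as positive and all other classes as negative.
recall = TP/(TP+FN).
fr: TP=354, FN=15+24+21+17+20=97 → 354/451 = 0.78492

0.7849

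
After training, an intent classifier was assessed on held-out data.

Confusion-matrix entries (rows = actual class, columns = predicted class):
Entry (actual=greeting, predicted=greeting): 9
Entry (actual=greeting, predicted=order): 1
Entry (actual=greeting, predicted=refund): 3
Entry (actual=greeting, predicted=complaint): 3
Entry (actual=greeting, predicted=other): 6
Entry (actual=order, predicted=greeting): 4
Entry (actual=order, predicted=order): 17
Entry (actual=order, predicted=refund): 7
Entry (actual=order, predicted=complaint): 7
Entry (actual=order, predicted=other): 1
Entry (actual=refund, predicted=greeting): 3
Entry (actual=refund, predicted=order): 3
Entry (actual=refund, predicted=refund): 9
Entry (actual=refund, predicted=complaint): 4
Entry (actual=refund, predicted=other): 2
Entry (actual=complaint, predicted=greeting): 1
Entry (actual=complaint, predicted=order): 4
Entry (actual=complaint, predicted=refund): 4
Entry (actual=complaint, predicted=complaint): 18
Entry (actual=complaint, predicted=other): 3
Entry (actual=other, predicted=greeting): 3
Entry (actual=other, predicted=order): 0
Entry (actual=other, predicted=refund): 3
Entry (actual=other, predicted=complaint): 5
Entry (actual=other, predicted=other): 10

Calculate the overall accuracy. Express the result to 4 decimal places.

0.4846

Accuracy = trace / total = (9+17+9+18+10=63) / 130 = 63/130 = 0.4846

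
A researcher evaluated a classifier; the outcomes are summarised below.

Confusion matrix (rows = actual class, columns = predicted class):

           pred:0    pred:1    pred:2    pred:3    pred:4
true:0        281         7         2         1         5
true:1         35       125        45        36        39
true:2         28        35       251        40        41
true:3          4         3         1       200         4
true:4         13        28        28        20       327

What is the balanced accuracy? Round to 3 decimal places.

Balanced accuracy = mean of per-class recall.
  0: recall = 281/296 = 0.9493
  1: recall = 125/280 = 0.4464
  2: recall = 251/395 = 0.6354
  3: recall = 200/212 = 0.9434
  4: recall = 327/416 = 0.7861
Mean = (0.9493 + 0.4464 + 0.6354 + 0.9434 + 0.7861) / 5 = 0.752

0.752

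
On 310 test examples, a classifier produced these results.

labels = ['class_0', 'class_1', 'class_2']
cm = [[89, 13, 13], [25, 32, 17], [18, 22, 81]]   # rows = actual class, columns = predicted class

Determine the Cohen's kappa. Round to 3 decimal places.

0.465

Observed agreement pₒ = trace/N = 202/310 = 0.6516
Expected agreement pₑ = Σ (rowᵢ·colᵢ)/N² = (115·132 + 74·67 + 121·111)/310² = 0.3493
κ = (pₒ − pₑ)/(1 − pₑ) = (0.6516 − 0.3493)/(1 − 0.3493) = 0.465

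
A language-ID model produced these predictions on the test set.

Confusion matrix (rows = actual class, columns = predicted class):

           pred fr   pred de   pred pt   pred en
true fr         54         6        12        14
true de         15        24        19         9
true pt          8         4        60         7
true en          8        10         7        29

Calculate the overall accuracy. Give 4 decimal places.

0.5839

Accuracy = trace / total = (54+24+60+29=167) / 286 = 167/286 = 0.5839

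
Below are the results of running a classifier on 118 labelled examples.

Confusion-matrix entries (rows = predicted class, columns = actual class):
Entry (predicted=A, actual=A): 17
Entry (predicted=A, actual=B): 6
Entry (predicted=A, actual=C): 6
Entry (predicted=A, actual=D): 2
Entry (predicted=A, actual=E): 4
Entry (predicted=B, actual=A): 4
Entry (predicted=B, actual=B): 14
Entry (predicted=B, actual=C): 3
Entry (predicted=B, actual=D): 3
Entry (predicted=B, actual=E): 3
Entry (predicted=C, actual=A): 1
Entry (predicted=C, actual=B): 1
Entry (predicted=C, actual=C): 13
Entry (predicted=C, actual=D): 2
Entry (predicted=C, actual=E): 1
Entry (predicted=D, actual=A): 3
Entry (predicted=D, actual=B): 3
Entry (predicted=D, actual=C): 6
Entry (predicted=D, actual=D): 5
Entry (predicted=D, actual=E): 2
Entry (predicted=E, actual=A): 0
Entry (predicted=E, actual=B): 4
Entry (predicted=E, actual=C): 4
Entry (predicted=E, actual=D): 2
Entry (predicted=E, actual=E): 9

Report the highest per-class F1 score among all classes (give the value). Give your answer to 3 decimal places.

Per-class F1 score (2·TP/(2·TP+FP+FN)):
  A: TP=17, FP=6+6+2+4=18, FN=4+1+3+0=8 → 34/60 = 0.5667
  B: TP=14, FP=4+3+3+3=13, FN=6+1+3+4=14 → 28/55 = 0.5091
  C: TP=13, FP=1+1+2+1=5, FN=6+3+6+4=19 → 26/50 = 0.5200
  D: TP=5, FP=3+3+6+2=14, FN=2+3+2+2=9 → 10/33 = 0.3030
  E: TP=9, FP=0+4+4+2=10, FN=4+3+1+2=10 → 18/38 = 0.4737
Highest is class 'A' with F1 score = 0.567.

0.567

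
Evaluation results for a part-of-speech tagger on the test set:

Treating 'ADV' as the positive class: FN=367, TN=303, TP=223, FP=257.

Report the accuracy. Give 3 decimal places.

0.457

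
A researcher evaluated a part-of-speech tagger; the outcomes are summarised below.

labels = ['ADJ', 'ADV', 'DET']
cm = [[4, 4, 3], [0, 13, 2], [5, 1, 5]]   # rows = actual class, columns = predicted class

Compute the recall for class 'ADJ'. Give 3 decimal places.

recall = TP/(TP+FN).
ADJ: TP=4, FN=4+3=7 → 4/11 = 0.3636

0.364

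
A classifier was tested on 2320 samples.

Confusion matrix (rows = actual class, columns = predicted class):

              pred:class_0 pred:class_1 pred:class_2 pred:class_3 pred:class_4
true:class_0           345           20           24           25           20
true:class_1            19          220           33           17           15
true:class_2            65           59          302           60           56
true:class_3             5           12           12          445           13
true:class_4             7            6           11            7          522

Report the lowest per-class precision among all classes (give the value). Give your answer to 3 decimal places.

0.694

Per-class precision (TP/(TP+FP)):
  class_0: TP=345, FP=19+65+5+7=96 → 345/441 = 0.7823
  class_1: TP=220, FP=20+59+12+6=97 → 220/317 = 0.6940
  class_2: TP=302, FP=24+33+12+11=80 → 302/382 = 0.7906
  class_3: TP=445, FP=25+17+60+7=109 → 445/554 = 0.8032
  class_4: TP=522, FP=20+15+56+13=104 → 522/626 = 0.8339
Lowest is class 'class_1' with precision = 0.694.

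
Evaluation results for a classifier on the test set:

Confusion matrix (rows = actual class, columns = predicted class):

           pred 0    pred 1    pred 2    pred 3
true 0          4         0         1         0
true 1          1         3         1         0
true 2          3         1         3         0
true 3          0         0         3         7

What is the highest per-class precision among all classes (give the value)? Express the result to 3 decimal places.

1.000

Per-class precision (TP/(TP+FP)):
  0: TP=4, FP=1+3+0=4 → 4/8 = 0.5000
  1: TP=3, FP=0+1+0=1 → 3/4 = 0.7500
  2: TP=3, FP=1+1+3=5 → 3/8 = 0.3750
  3: TP=7, FP=0+0+0=0 → 7/7 = 1.0000
Highest is class '3' with precision = 1.000.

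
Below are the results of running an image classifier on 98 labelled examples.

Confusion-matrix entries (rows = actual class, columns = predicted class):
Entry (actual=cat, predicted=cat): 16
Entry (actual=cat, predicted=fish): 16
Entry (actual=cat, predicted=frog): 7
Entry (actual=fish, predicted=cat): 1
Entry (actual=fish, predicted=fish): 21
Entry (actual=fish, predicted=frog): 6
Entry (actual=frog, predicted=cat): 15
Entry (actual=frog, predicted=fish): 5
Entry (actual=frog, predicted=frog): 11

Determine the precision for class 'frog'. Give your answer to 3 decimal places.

0.458

One-vs-rest for 'frog': TP = diagonal; FP = other classes predicted 'frog'; FN = 'frog' predicted as other.
precision = TP/(TP+FP).
frog: TP=11, FP=7+6=13 → 11/24 = 0.4583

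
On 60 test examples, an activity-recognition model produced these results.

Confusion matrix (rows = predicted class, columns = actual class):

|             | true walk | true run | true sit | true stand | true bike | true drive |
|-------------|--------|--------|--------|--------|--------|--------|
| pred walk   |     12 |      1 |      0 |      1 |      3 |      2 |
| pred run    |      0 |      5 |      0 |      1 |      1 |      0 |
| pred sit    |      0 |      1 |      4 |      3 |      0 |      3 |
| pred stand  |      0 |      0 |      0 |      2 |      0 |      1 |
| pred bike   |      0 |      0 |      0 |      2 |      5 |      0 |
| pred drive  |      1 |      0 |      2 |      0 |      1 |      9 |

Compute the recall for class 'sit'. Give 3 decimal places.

0.667

recall = TP/(TP+FN).
sit: TP=4, FN=0+0+0+0+2=2 → 4/6 = 0.6667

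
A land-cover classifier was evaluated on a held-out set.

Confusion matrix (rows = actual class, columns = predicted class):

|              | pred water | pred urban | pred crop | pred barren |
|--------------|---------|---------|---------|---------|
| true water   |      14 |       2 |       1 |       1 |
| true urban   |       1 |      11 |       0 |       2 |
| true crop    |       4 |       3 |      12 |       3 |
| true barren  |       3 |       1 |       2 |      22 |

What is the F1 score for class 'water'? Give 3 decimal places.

F1 score = 2·TP/(2·TP+FP+FN).
water: TP=14, FP=1+4+3=8, FN=2+1+1=4 → 28/40 = 0.7000

0.700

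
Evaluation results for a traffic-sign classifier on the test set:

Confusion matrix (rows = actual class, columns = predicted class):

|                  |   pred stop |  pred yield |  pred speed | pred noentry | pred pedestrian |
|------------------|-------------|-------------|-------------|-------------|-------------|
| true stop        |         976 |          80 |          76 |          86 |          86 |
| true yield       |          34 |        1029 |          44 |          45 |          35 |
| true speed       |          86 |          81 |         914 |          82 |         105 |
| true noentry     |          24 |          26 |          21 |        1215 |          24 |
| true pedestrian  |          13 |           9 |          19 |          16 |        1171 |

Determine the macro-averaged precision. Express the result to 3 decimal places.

0.844

Per-class precision (TP/(TP+FP)):
  stop: TP=976, FP=34+86+24+13=157 → 976/1133 = 0.8614
  yield: TP=1029, FP=80+81+26+9=196 → 1029/1225 = 0.8400
  speed: TP=914, FP=76+44+21+19=160 → 914/1074 = 0.8510
  noentry: TP=1215, FP=86+45+82+16=229 → 1215/1444 = 0.8414
  pedestrian: TP=1171, FP=86+35+105+24=250 → 1171/1421 = 0.8241
Macro-precision = mean = (0.8614 + 0.8400 + 0.8510 + 0.8414 + 0.8241) / 5 = 0.844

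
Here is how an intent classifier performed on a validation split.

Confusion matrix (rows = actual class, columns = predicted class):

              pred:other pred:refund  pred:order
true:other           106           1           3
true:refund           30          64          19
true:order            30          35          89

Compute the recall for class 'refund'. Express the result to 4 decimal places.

0.5664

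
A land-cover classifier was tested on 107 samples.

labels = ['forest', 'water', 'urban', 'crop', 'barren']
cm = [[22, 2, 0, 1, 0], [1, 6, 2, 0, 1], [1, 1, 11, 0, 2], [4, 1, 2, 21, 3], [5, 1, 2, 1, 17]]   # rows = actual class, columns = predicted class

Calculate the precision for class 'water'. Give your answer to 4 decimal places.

precision = TP/(TP+FP).
water: TP=6, FP=2+1+1+1=5 → 6/11 = 0.54545

0.5455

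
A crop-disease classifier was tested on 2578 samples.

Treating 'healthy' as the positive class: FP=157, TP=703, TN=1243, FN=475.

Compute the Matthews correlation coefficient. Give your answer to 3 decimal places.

MCC = (TP·TN − FP·FN) / √((TP+FP)(TP+FN)(TN+FP)(TN+FN))
Numerator = 703·1243 − 157·475 = 799254
Denominator = √(860·1178·1400·1718) = √2436660016000 = 1560980.4662
MCC = 799254 / 1560980.4662 = 0.512

0.512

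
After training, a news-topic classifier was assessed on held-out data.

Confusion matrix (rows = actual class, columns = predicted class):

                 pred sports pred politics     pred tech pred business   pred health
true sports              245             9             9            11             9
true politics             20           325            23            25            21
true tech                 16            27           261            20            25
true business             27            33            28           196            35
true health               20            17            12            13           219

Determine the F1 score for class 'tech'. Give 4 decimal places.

One-vs-rest for 'tech': TP = diagonal; FP = other classes predicted 'tech'; FN = 'tech' predicted as other.
F1 score = 2·TP/(2·TP+FP+FN).
tech: TP=261, FP=9+23+28+12=72, FN=16+27+20+25=88 → 522/682 = 0.76540

0.7654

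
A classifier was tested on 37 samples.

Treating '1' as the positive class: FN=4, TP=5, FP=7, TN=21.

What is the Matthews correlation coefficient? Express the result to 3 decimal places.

0.280

MCC = (TP·TN − FP·FN) / √((TP+FP)(TP+FN)(TN+FP)(TN+FN))
Numerator = 5·21 − 7·4 = 77
Denominator = √(12·9·28·25) = √75600 = 274.9545
MCC = 77 / 274.9545 = 0.280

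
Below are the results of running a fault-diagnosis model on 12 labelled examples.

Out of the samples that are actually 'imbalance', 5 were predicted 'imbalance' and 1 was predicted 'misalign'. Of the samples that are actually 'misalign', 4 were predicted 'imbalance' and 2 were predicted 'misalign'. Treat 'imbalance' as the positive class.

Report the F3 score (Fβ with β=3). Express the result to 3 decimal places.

Fβ = (1+β²)·TP / ((1+β²)·TP + β²·FN + FP), with β²=9
= 10·5 / (10·5 + 9·1 + 4) = 0.794

0.794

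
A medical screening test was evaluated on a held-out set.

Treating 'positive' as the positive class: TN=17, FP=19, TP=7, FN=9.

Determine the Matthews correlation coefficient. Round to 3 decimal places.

-0.083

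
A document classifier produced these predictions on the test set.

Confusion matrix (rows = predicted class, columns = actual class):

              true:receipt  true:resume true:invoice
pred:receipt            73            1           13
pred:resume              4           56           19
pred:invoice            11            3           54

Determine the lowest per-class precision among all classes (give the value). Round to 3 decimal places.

0.709

Per-class precision (TP/(TP+FP)):
  receipt: TP=73, FP=1+13=14 → 73/87 = 0.8391
  resume: TP=56, FP=4+19=23 → 56/79 = 0.7089
  invoice: TP=54, FP=11+3=14 → 54/68 = 0.7941
Lowest is class 'resume' with precision = 0.709.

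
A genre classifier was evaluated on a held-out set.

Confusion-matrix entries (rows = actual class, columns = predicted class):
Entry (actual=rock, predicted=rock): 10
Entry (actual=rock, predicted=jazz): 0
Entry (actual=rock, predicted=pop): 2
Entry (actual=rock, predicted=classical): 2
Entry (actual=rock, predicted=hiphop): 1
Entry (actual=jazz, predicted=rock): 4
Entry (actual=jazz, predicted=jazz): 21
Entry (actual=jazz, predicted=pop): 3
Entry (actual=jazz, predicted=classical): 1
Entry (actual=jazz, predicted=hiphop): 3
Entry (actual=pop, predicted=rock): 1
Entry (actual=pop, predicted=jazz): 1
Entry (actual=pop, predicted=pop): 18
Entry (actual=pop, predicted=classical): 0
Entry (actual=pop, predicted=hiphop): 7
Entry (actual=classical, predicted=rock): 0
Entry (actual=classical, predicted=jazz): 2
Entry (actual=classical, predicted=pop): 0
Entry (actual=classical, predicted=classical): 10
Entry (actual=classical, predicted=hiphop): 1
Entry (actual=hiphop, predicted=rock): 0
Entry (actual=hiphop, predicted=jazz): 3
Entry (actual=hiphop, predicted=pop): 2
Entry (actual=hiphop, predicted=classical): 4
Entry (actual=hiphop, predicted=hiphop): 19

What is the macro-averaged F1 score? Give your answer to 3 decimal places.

0.676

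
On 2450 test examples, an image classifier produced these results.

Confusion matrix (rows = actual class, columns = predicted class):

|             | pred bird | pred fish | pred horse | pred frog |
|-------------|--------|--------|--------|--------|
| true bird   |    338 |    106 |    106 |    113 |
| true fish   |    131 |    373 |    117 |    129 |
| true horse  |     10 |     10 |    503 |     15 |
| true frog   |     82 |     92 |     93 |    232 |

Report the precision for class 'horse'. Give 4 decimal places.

Take TP from the diagonal, FP from the rest of the 'horse' prediction marginal, FN from the rest of the 'horse' actual marginal.
precision = TP/(TP+FP).
horse: TP=503, FP=106+117+93=316 → 503/819 = 0.61416

0.6142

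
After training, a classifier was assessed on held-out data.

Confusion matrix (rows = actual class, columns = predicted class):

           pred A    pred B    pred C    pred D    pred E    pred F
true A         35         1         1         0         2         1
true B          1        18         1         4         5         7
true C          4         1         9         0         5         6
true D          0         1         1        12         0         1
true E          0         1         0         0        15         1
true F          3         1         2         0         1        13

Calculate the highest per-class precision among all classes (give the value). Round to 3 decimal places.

Per-class precision (TP/(TP+FP)):
  A: TP=35, FP=1+4+0+0+3=8 → 35/43 = 0.8140
  B: TP=18, FP=1+1+1+1+1=5 → 18/23 = 0.7826
  C: TP=9, FP=1+1+1+0+2=5 → 9/14 = 0.6429
  D: TP=12, FP=0+4+0+0+0=4 → 12/16 = 0.7500
  E: TP=15, FP=2+5+5+0+1=13 → 15/28 = 0.5357
  F: TP=13, FP=1+7+6+1+1=16 → 13/29 = 0.4483
Highest is class 'A' with precision = 0.814.

0.814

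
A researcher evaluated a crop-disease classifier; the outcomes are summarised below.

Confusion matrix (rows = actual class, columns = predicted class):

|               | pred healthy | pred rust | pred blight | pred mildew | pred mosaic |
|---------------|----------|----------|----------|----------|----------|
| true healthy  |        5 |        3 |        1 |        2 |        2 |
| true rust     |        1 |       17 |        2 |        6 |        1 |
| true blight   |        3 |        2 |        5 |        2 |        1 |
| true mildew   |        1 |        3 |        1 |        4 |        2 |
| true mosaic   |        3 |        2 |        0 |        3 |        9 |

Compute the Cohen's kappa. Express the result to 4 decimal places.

Observed agreement pₒ = trace/N = 40/81 = 0.49383
Expected agreement pₑ = Σ (rowᵢ·colᵢ)/N² = (13·13 + 27·27 + 13·9 + 11·17 + 17·15)/81² = 0.22207
κ = (pₒ − pₑ)/(1 − pₑ) = (0.49383 − 0.22207)/(1 − 0.22207) = 0.3493

0.3493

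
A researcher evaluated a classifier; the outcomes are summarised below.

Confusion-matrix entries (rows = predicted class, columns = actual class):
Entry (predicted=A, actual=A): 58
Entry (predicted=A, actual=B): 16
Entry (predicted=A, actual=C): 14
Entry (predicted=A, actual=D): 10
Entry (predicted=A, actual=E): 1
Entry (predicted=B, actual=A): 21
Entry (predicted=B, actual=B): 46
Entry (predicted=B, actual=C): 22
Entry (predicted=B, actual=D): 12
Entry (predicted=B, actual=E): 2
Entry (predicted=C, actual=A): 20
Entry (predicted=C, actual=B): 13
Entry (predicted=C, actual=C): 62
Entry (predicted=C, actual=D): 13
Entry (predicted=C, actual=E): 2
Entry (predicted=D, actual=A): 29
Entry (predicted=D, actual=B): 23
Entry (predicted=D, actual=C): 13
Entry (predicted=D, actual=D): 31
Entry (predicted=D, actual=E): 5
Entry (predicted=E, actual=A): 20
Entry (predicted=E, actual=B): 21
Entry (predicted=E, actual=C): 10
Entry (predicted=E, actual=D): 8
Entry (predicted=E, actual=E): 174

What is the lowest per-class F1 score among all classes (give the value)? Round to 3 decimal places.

Per-class F1 score (2·TP/(2·TP+FP+FN)):
  A: TP=58, FP=16+14+10+1=41, FN=21+20+29+20=90 → 116/247 = 0.4696
  B: TP=46, FP=21+22+12+2=57, FN=16+13+23+21=73 → 92/222 = 0.4144
  C: TP=62, FP=20+13+13+2=48, FN=14+22+13+10=59 → 124/231 = 0.5368
  D: TP=31, FP=29+23+13+5=70, FN=10+12+13+8=43 → 62/175 = 0.3543
  E: TP=174, FP=20+21+10+8=59, FN=1+2+2+5=10 → 348/417 = 0.8345
Lowest is class 'D' with F1 score = 0.354.

0.354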